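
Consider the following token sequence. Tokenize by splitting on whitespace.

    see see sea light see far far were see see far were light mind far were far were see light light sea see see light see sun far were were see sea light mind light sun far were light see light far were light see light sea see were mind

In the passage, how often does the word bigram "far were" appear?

Scanning the 49 overlapping bigram windows for "far were":
  position 7–8: far were
  position 11–12: far were
  position 15–16: far were
  position 17–18: far were
  position 28–29: far were
  position 37–38: far were
  position 42–43: far were

7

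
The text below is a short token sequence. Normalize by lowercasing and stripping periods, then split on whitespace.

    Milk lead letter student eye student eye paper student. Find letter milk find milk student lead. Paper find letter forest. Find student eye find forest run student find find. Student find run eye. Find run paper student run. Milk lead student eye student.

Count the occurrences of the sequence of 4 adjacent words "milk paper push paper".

0

Scanning the 40 overlapping 4-gram windows for "milk paper push paper":
  (none found)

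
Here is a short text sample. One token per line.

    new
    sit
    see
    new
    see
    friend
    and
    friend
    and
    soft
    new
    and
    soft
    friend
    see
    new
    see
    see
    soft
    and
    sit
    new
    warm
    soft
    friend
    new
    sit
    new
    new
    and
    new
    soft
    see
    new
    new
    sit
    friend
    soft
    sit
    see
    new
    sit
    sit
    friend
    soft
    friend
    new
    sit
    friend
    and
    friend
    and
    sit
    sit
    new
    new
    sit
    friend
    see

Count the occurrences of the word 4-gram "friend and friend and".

Scanning the 56 overlapping 4-gram windows for "friend and friend and":
  position 6–9: friend and friend and
  position 49–52: friend and friend and

2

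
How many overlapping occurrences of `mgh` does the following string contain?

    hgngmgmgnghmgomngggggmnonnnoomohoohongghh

Sliding a length-3 window over the 41 characters (39 positions):
  (no match at any position)

0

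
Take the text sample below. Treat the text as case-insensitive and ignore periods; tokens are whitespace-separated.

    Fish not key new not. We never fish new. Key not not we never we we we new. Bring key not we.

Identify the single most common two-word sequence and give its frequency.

"not we", 3 times

Bigram frequencies (highest first):
  not we: 3
  we never: 2
  key not: 2
  we we: 2
  fish not: 1
  not key: 1
  … (10 more, each ≤ 1)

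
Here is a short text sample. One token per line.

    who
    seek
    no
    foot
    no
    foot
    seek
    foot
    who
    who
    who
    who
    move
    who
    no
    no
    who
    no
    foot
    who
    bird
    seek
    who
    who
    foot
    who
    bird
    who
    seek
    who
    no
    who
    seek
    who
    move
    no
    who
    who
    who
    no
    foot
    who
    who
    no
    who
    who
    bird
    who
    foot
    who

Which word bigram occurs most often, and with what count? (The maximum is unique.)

Bigram frequencies (highest first):
  who who: 8
  foot who: 5
  who no: 5
  no foot: 4
  no who: 4
  who seek: 3
  … (13 more, each ≤ 3)

"who who", 8 times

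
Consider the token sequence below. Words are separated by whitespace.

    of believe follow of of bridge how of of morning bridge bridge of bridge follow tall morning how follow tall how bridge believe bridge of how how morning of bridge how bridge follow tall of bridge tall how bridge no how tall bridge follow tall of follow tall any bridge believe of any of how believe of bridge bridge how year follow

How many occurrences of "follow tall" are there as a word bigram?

Scanning the 61 overlapping bigram windows for "follow tall":
  position 15–16: follow tall
  position 19–20: follow tall
  position 33–34: follow tall
  position 44–45: follow tall
  position 47–48: follow tall

5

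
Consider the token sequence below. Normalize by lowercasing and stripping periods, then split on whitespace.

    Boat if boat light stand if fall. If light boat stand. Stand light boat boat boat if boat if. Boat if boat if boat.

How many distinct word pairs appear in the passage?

13

24 tokens → 23 bigram windows in total.
Repeated bigrams (each contributes count−1 duplicates):
  boat if: 5
  if boat: 5
  boat boat: 2
  light boat: 2
10 duplicate windows → 23 − 10 = 13 distinct.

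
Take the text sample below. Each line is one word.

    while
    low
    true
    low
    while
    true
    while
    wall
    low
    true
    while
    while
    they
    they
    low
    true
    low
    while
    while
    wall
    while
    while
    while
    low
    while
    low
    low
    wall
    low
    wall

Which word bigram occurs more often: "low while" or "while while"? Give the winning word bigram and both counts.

"while while" (4 vs 3)

"low while": 3 occurrences
"while while": 4 occurrences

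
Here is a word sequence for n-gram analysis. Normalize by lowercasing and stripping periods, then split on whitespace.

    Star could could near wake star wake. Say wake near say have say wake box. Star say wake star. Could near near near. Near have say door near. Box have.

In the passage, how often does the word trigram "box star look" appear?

0

Scanning the 28 overlapping trigram windows for "box star look":
  (none found)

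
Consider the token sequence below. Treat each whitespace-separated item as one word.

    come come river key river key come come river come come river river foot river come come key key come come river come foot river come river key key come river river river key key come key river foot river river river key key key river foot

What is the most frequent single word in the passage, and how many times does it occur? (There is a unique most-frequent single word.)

"river", 17 times

Unigram frequencies (highest first):
  river: 17
  come: 14
  key: 12
  foot: 4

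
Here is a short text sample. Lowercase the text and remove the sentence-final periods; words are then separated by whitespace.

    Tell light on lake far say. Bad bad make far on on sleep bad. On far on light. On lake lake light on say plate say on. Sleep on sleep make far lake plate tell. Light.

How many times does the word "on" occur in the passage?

Scanning the 36 tokens for "on":
  position 3: on
  position 11: on
  position 12: on
  position 15: on
  position 17: on
  position 19: on
  position 23: on
  position 27: on
  position 29: on

9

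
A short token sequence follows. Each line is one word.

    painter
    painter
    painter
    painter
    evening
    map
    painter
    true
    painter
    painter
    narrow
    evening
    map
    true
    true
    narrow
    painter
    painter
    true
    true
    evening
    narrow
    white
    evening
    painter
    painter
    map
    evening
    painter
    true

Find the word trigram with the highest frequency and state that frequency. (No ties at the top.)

Trigram frequencies (highest first):
  painter painter painter: 2
  painter painter evening: 1
  painter evening map: 1
  evening map painter: 1
  map painter true: 1
  painter true painter: 1
  … (21 more, each ≤ 1)

"painter painter painter", 2 times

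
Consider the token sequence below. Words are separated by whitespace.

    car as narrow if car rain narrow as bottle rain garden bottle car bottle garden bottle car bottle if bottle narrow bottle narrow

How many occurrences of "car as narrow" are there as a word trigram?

1

Scanning the 21 overlapping trigram windows for "car as narrow":
  position 1–3: car as narrow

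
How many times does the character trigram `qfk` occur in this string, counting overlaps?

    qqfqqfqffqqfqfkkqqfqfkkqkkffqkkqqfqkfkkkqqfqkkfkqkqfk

Sliding a length-3 window over the 53 characters (51 positions):
  position 13–15: qfk
  position 20–22: qfk
  position 51–53: qfk

3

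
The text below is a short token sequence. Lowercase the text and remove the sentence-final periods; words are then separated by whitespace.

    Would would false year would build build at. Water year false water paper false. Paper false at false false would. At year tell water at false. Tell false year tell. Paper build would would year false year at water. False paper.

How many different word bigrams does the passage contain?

41 tokens → 40 bigram windows in total.
Repeated bigrams (each contributes count−1 duplicates):
  false year: 3
  at false: 2
  at water: 2
  false paper: 2
  paper false: 2
  would would: 2
  year false: 2
  year tell: 2
9 duplicate windows → 40 − 9 = 31 distinct.

31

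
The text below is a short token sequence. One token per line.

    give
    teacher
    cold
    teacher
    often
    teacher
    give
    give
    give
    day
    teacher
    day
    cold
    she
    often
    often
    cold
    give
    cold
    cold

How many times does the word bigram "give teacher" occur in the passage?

1

Scanning the 19 overlapping bigram windows for "give teacher":
  position 1–2: give teacher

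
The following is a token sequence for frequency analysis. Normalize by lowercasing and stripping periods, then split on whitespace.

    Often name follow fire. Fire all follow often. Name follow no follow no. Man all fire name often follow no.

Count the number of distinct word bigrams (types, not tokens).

15

20 tokens → 19 bigram windows in total.
Repeated bigrams (each contributes count−1 duplicates):
  follow no: 3
  name follow: 2
  often name: 2
4 duplicate windows → 19 − 4 = 15 distinct.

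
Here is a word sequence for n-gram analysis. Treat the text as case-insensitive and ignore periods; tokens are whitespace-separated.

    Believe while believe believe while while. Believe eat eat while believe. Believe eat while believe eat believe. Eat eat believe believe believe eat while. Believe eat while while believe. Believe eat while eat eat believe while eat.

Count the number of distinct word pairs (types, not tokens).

9

37 tokens → 36 bigram windows in total.
Repeated bigrams (each contributes count−1 duplicates):
  believe eat: 7
  while believe: 6
  believe believe: 5
  eat while: 5
  believe while: 3
  eat believe: 3
  eat eat: 3
  while eat: 2
  … (1 more repeated)
27 duplicate windows → 36 − 27 = 9 distinct.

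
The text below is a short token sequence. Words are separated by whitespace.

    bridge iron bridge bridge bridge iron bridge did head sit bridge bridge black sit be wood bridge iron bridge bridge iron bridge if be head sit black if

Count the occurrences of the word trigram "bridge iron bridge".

Scanning the 26 overlapping trigram windows for "bridge iron bridge":
  position 1–3: bridge iron bridge
  position 5–7: bridge iron bridge
  position 17–19: bridge iron bridge
  position 20–22: bridge iron bridge

4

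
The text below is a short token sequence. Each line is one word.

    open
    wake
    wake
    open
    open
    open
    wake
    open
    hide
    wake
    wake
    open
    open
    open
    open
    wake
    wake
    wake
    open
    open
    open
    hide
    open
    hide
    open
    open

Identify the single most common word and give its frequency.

"open", 15 times

Unigram frequencies (highest first):
  open: 15
  wake: 8
  hide: 3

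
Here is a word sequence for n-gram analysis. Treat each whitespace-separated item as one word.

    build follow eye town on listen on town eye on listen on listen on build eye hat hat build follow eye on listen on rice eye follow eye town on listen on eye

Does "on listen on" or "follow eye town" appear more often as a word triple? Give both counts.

"on listen on": 5 occurrences
"follow eye town": 2 occurrences

"on listen on" (5 vs 2)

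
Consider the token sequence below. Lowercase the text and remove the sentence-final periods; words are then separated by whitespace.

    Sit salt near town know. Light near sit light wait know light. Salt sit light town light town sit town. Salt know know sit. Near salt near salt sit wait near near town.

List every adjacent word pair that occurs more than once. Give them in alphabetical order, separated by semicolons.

Bigram counts meeting the condition (more than once):
  know light: 2
  light town: 2
  near salt: 2
  near town: 2
  salt near: 2
  salt sit: 2
  sit light: 2

know light; light town; near salt; near town; salt near; salt sit; sit light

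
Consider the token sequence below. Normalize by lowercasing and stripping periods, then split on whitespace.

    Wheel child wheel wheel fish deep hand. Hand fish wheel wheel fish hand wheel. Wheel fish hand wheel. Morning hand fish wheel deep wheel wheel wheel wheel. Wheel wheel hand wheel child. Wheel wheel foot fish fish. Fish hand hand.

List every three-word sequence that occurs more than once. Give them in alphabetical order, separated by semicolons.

child wheel wheel; fish hand wheel; hand fish wheel; wheel child wheel; wheel fish hand; wheel wheel fish; wheel wheel wheel

Trigram counts meeting the condition (more than once):
  child wheel wheel: 2
  fish hand wheel: 2
  hand fish wheel: 2
  wheel child wheel: 2
  wheel fish hand: 2
  wheel wheel fish: 3
  wheel wheel wheel: 4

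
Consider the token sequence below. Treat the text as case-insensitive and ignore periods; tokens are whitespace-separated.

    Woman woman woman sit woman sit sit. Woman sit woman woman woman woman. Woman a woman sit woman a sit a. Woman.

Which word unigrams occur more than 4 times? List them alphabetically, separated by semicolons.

sit; woman

Unigram counts meeting the condition (more than 4 times):
  sit: 6
  woman: 13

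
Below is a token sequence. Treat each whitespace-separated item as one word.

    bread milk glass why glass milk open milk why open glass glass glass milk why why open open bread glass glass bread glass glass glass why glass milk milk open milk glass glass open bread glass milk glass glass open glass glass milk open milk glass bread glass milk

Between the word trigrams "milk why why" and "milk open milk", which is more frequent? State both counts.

"milk why why": 1 occurrence
"milk open milk": 3 occurrences

"milk open milk" (3 vs 1)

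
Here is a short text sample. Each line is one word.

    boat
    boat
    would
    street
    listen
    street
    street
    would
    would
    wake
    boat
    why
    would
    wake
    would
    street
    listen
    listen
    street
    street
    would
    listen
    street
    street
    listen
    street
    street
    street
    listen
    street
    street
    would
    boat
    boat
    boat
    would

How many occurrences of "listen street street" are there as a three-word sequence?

Scanning the 34 overlapping trigram windows for "listen street street":
  position 5–7: listen street street
  position 18–20: listen street street
  position 22–24: listen street street
  position 25–27: listen street street
  position 29–31: listen street street

5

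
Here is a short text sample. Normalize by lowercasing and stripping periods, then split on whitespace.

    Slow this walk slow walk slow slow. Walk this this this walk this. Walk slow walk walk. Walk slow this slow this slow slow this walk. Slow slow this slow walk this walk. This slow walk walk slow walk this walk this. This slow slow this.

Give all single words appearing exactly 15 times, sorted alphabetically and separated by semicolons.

Unigram counts meeting the condition (exactly 15 times):
  this: 15
  walk: 15

this; walk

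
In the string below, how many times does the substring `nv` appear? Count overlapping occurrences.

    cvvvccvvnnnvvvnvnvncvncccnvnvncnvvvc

6

Sliding a length-2 window over the 36 characters (35 positions):
  position 11–12: nv
  position 15–16: nv
  position 17–18: nv
  position 26–27: nv
  position 28–29: nv
  position 32–33: nv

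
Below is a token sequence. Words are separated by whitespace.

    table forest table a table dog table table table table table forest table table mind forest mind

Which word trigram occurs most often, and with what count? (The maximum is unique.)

Trigram frequencies (highest first):
  table table table: 3
  table forest table: 2
  forest table a: 1
  table a table: 1
  a table dog: 1
  table dog table: 1
  … (6 more, each ≤ 1)

"table table table", 3 times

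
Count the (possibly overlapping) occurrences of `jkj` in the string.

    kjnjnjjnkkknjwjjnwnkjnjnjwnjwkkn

0

Sliding a length-3 window over the 32 characters (30 positions):
  (no match at any position)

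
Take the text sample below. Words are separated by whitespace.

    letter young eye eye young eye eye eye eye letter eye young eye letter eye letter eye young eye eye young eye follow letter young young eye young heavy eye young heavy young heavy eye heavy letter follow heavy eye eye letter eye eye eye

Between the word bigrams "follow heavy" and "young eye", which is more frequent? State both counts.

"follow heavy": 1 occurrence
"young eye": 6 occurrences

"young eye" (6 vs 1)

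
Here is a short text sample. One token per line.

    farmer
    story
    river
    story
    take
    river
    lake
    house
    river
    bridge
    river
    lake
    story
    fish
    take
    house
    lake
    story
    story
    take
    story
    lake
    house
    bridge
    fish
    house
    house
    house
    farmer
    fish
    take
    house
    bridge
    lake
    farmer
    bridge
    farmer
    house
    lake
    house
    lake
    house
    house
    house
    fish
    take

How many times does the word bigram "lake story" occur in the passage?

Scanning the 45 overlapping bigram windows for "lake story":
  position 12–13: lake story
  position 17–18: lake story

2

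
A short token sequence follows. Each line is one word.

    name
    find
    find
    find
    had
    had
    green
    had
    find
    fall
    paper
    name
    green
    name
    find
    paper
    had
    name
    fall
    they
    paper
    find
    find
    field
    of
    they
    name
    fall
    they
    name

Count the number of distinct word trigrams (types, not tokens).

27

30 tokens → 28 trigram windows in total.
Repeated trigrams (each contributes count−1 duplicates):
  name fall they: 2
1 duplicate windows → 28 − 1 = 27 distinct.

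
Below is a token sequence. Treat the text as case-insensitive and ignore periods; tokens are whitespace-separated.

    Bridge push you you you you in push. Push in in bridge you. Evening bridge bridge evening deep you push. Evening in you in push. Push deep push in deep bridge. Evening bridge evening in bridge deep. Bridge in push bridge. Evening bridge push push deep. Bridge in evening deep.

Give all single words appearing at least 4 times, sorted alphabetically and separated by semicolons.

Unigram counts meeting the condition (at least 4 times):
  bridge: 11
  deep: 6
  evening: 7
  in: 9
  push: 10
  you: 7

bridge; deep; evening; in; push; you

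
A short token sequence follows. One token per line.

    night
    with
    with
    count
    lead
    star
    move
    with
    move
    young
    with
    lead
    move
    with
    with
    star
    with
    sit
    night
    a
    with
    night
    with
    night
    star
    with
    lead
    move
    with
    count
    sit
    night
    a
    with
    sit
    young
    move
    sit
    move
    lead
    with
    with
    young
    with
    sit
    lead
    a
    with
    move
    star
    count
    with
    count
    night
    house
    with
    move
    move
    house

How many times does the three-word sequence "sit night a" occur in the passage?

2

Scanning the 57 overlapping trigram windows for "sit night a":
  position 18–20: sit night a
  position 31–33: sit night a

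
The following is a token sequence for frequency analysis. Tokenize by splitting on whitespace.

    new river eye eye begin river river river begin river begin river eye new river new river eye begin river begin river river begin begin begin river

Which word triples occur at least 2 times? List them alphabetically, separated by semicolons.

begin river begin; begin river river; eye begin river; new river eye; river begin river; river river begin

Trigram counts meeting the condition (at least 2 times):
  begin river begin: 2
  begin river river: 2
  eye begin river: 2
  new river eye: 2
  river begin river: 3
  river river begin: 2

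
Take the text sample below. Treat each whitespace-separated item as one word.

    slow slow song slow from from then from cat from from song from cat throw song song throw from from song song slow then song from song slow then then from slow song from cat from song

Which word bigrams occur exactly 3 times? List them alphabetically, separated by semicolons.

Bigram counts meeting the condition (exactly 3 times):
  from cat: 3
  from from: 3
  song from: 3
  song slow: 3

from cat; from from; song from; song slow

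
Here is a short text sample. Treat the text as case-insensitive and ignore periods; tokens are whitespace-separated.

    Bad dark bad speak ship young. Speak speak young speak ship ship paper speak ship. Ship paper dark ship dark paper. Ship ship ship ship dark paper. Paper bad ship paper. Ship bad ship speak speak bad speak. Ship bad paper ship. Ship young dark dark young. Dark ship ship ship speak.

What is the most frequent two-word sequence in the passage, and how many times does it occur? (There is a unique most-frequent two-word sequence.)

"ship ship", 8 times

Bigram frequencies (highest first):
  ship ship: 8
  speak ship: 4
  ship paper: 3
  paper ship: 3
  bad speak: 2
  ship young: 2
  … (20 more, each ≤ 2)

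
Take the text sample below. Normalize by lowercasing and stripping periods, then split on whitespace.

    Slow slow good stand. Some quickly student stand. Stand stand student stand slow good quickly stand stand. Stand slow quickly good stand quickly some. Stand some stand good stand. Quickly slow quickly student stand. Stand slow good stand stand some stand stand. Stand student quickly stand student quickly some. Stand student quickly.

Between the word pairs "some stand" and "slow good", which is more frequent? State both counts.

"some stand" (4 vs 3)

"some stand": 4 occurrences
"slow good": 3 occurrences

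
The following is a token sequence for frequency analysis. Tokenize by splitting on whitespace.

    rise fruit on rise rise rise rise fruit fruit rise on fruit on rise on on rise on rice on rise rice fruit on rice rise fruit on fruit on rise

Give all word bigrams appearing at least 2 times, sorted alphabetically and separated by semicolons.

Bigram counts meeting the condition (at least 2 times):
  fruit on: 5
  on fruit: 2
  on rice: 2
  on rise: 5
  rise fruit: 3
  rise on: 3
  rise rise: 3

fruit on; on fruit; on rice; on rise; rise fruit; rise on; rise rise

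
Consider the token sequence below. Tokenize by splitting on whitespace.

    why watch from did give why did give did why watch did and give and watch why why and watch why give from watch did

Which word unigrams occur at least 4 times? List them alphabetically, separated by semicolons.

Unigram counts meeting the condition (at least 4 times):
  did: 5
  give: 4
  watch: 5
  why: 6

did; give; watch; why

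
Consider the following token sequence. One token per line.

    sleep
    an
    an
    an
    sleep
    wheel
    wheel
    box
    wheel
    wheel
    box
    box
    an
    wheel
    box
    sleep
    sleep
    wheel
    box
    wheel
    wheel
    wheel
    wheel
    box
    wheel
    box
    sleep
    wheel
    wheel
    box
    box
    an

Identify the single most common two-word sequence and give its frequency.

"wheel box", 7 times

Bigram frequencies (highest first):
  wheel box: 7
  wheel wheel: 6
  sleep wheel: 3
  box wheel: 3
  an an: 2
  box box: 2
  … (6 more, each ≤ 2)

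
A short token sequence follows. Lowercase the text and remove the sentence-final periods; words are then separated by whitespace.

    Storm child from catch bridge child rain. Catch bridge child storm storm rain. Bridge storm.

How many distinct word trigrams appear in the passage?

12

15 tokens → 13 trigram windows in total.
Repeated trigrams (each contributes count−1 duplicates):
  catch bridge child: 2
1 duplicate windows → 13 − 1 = 12 distinct.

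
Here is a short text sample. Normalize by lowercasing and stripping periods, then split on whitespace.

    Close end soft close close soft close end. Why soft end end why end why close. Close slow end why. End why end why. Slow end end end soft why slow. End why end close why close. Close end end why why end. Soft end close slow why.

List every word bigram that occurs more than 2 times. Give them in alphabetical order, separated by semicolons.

Bigram counts meeting the condition (more than 2 times):
  close close: 3
  close end: 3
  end end: 4
  end soft: 3
  end why: 8
  slow end: 3
  why end: 5

close close; close end; end end; end soft; end why; slow end; why end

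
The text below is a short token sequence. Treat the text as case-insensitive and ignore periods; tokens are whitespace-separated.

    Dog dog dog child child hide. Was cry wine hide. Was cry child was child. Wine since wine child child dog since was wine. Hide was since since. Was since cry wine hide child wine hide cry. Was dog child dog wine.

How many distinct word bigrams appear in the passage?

42 tokens → 41 bigram windows in total.
Repeated bigrams (each contributes count−1 duplicates):
  wine hide: 4
  hide was: 3
  child child: 2
  child dog: 2
  child wine: 2
  cry wine: 2
  dog child: 2
  dog dog: 2
  … (3 more repeated)
14 duplicate windows → 41 − 14 = 27 distinct.

27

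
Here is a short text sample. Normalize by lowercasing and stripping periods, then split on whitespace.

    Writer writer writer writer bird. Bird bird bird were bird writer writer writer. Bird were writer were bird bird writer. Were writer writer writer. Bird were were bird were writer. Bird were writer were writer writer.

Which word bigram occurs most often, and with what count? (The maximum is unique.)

"writer writer", 8 times

Bigram frequencies (highest first):
  writer writer: 8
  bird were: 5
  were writer: 5
  writer bird: 4
  bird bird: 4
  were bird: 3
  … (3 more, each ≤ 3)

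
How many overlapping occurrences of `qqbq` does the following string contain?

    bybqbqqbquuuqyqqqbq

Sliding a length-4 window over the 19 characters (16 positions):
  position 6–9: qqbq
  position 16–19: qqbq

2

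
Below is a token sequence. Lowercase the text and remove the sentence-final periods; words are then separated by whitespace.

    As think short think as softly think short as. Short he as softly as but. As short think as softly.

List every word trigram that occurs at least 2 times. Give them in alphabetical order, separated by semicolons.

Trigram counts meeting the condition (at least 2 times):
  short think as: 2
  think as softly: 2

short think as; think as softly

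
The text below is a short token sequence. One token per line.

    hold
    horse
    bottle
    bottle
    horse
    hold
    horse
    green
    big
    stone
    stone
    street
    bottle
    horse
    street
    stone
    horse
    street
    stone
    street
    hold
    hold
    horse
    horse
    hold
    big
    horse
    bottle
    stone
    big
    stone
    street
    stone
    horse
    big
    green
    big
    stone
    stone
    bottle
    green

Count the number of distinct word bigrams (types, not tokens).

41 tokens → 40 bigram windows in total.
Repeated bigrams (each contributes count−1 duplicates):
  big stone: 3
  hold horse: 3
  stone street: 3
  street stone: 3
  bottle horse: 2
  green big: 2
  horse bottle: 2
  horse hold: 2
  … (3 more repeated)
15 duplicate windows → 40 − 15 = 25 distinct.

25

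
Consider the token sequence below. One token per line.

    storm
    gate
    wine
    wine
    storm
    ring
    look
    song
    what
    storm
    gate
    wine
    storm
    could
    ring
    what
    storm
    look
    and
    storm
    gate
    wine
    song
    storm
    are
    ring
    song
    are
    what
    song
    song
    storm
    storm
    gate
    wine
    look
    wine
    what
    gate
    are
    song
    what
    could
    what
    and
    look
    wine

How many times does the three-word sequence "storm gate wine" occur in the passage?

Scanning the 45 overlapping trigram windows for "storm gate wine":
  position 1–3: storm gate wine
  position 10–12: storm gate wine
  position 20–22: storm gate wine
  position 33–35: storm gate wine

4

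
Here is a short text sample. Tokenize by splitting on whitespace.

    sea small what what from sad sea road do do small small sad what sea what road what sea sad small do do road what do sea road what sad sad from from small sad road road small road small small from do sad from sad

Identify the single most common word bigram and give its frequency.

"road what", 3 times

Bigram frequencies (highest first):
  road what: 3
  from sad: 2
  sea road: 2
  do do: 2
  small small: 2
  small sad: 2
  … (29 more, each ≤ 2)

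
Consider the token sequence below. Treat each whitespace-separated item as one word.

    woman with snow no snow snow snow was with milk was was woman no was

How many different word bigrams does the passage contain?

15 tokens → 14 bigram windows in total.
Repeated bigrams (each contributes count−1 duplicates):
  snow snow: 2
1 duplicate windows → 14 − 1 = 13 distinct.

13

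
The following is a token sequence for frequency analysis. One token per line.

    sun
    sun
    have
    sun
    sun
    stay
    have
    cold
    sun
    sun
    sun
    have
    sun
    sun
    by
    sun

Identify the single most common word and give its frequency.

"sun", 10 times

Unigram frequencies (highest first):
  sun: 10
  have: 3
  stay: 1
  cold: 1
  by: 1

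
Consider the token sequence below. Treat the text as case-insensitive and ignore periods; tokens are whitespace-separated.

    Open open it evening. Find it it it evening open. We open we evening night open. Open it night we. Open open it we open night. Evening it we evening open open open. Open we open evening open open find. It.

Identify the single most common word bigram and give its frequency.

Bigram frequencies (highest first):
  open open: 7
  we open: 4
  open it: 3
  evening open: 3
  open we: 3
  it evening: 2
  … (14 more, each ≤ 2)

"open open", 7 times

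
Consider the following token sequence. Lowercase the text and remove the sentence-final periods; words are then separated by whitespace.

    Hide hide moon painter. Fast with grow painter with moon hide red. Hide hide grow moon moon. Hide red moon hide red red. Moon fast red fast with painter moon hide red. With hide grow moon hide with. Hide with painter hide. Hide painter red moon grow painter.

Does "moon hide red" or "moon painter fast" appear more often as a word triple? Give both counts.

"moon hide red": 4 occurrences
"moon painter fast": 1 occurrence

"moon hide red" (4 vs 1)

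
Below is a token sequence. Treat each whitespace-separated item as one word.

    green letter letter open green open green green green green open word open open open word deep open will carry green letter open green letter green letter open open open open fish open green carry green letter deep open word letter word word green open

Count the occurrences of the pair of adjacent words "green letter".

5

Scanning the 44 overlapping bigram windows for "green letter":
  position 1–2: green letter
  position 21–22: green letter
  position 24–25: green letter
  position 26–27: green letter
  position 36–37: green letter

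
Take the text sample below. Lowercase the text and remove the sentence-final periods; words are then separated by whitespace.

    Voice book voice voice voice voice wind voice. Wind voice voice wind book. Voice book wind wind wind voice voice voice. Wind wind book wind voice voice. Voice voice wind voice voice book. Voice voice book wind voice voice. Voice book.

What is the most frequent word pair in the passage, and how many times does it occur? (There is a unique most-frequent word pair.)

Bigram frequencies (highest first):
  voice voice: 13
  wind voice: 6
  voice book: 5
  voice wind: 5
  book voice: 3
  book wind: 3
  … (2 more, each ≤ 3)

"voice voice", 13 times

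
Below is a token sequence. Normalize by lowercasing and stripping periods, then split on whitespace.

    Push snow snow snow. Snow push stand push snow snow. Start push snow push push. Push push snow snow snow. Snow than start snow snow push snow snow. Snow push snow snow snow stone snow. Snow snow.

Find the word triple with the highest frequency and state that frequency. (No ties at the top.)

"snow snow snow", 7 times

Trigram frequencies (highest first):
  snow snow snow: 7
  push snow snow: 5
  snow snow push: 3
  push push push: 2
  snow push snow: 2
  snow push stand: 1
  … (15 more, each ≤ 1)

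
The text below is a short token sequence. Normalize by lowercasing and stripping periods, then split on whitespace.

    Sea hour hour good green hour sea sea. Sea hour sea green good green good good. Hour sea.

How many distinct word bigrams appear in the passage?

18 tokens → 17 bigram windows in total.
Repeated bigrams (each contributes count−1 duplicates):
  hour sea: 3
  good green: 2
  green good: 2
  sea hour: 2
  sea sea: 2
6 duplicate windows → 17 − 6 = 11 distinct.

11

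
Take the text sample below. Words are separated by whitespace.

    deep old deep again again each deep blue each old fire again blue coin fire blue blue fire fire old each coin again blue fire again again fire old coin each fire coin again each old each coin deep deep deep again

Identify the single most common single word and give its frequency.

Unigram frequencies (highest first):
  again: 8
  fire: 7
  deep: 6
  each: 6
  old: 5
  blue: 5
  … (1 more, each ≤ 5)

"again", 8 times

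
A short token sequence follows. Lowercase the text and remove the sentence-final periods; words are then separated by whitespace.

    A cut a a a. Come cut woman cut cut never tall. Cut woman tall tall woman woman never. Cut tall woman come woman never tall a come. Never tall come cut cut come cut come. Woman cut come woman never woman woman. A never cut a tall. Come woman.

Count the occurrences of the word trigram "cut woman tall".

Scanning the 48 overlapping trigram windows for "cut woman tall":
  position 13–15: cut woman tall

1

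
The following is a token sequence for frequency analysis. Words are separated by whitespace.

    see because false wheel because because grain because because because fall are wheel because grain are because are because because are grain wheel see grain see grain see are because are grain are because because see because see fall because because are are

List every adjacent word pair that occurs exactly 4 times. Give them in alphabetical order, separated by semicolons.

Bigram counts meeting the condition (exactly 4 times):
  are because: 4
  because are: 4

are because; because are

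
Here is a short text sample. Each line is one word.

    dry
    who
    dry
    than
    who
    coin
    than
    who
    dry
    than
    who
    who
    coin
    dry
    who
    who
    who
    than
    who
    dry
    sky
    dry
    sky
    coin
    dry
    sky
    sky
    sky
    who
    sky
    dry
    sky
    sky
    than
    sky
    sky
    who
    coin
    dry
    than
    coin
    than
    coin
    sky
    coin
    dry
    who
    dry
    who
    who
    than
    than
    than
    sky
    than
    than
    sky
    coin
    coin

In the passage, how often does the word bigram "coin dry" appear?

4

Scanning the 58 overlapping bigram windows for "coin dry":
  position 13–14: coin dry
  position 24–25: coin dry
  position 38–39: coin dry
  position 45–46: coin dry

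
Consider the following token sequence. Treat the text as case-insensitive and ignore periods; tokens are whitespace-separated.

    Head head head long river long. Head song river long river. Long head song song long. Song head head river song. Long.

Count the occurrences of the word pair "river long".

3

Scanning the 21 overlapping bigram windows for "river long":
  position 5–6: river long
  position 9–10: river long
  position 11–12: river long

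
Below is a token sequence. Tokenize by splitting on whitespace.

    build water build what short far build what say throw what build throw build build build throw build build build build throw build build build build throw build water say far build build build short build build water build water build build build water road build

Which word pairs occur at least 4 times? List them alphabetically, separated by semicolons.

Bigram counts meeting the condition (at least 4 times):
  build build: 13
  build throw: 4
  build water: 5
  throw build: 4

build build; build throw; build water; throw build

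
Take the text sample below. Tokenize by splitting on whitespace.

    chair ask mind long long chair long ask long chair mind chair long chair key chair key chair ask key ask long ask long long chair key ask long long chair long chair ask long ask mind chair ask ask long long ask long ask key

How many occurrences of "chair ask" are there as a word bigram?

Scanning the 45 overlapping bigram windows for "chair ask":
  position 1–2: chair ask
  position 18–19: chair ask
  position 33–34: chair ask
  position 38–39: chair ask

4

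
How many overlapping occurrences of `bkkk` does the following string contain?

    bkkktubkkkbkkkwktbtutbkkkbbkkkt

Sliding a length-4 window over the 31 characters (28 positions):
  position 1–4: bkkk
  position 7–10: bkkk
  position 11–14: bkkk
  position 22–25: bkkk
  position 27–30: bkkk

5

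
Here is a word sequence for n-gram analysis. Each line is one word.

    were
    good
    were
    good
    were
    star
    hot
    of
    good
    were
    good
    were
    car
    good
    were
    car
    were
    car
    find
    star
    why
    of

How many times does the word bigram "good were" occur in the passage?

5

Scanning the 21 overlapping bigram windows for "good were":
  position 2–3: good were
  position 4–5: good were
  position 9–10: good were
  position 11–12: good were
  position 14–15: good were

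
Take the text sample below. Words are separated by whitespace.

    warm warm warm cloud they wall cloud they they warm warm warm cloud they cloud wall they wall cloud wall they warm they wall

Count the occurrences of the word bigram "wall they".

2

Scanning the 23 overlapping bigram windows for "wall they":
  position 16–17: wall they
  position 20–21: wall they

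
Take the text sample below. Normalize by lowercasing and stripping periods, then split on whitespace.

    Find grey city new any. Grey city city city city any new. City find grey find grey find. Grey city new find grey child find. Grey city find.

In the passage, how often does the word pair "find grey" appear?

Scanning the 27 overlapping bigram windows for "find grey":
  position 1–2: find grey
  position 14–15: find grey
  position 16–17: find grey
  position 18–19: find grey
  position 22–23: find grey
  position 25–26: find grey

6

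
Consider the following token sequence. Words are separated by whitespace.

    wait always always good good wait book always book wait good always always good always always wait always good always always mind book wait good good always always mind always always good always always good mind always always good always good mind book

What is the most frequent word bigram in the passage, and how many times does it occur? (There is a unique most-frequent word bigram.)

"always always", 8 times

Bigram frequencies (highest first):
  always always: 8
  always good: 7
  good always: 6
  wait always: 2
  good good: 2
  book wait: 2
  … (10 more, each ≤ 2)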